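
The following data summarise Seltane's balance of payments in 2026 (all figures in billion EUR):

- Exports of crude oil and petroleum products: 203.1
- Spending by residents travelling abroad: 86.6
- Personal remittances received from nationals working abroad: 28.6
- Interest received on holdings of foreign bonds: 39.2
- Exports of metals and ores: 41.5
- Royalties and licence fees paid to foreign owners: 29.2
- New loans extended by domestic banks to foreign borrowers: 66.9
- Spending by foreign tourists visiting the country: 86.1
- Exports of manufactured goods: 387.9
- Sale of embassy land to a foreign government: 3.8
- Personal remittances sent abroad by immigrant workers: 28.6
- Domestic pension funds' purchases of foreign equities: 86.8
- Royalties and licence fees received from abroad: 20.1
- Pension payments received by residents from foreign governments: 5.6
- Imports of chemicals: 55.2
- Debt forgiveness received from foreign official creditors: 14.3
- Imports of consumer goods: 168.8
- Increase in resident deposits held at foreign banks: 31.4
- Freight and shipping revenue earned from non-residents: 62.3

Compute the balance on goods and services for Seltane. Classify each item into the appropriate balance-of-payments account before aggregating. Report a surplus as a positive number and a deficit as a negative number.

Goods: 41.5 + 203.1 - 168.8 - 55.2 + 387.9 = 408.5
Services: -86.6 + 20.1 + 62.3 + 86.1 - 29.2 = 52.7
Trade balance = 408.5 + 52.7 = 461.2
(Excluded from the trade balance — secondary income: personal remittances received from nationals working abroad 28.6, personal remittances sent abroad by immigrant workers 28.6, pension payments received by residents from foreign governments 5.6; primary income: interest received on holdings of foreign bonds 39.2; financial account: new loans extended by domestic banks to foreign borrowers 66.9, domestic pension funds' purchases of foreign equities 86.8, increase in resident deposits held at foreign banks 31.4; capital account: sale of embassy land to a foreign government 3.8, debt forgiveness received from foreign official creditors 14.3.)

461.2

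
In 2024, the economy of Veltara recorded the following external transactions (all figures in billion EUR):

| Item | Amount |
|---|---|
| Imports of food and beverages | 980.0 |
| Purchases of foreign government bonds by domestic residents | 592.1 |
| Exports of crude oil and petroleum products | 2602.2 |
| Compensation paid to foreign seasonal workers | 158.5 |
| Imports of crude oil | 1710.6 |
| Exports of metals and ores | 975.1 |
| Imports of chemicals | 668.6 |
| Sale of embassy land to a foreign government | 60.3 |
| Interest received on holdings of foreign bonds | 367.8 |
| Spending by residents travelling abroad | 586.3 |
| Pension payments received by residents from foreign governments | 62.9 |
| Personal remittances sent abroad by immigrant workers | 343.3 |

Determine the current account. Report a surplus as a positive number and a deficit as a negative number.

-439.3

Goods: 2602.2 - 980.0 + 975.1 - 668.6 - 1710.6 = 218.1
Services: -586.3
Primary income: 367.8 - 158.5 = 209.3
Secondary income: -343.3 + 62.9 = -280.4
Current account = 218.1 + (-586.3) + 209.3 + (-280.4) = -439.3
(Excluded from the current account — financial account: purchases of foreign government bonds by domestic residents 592.1; capital account: sale of embassy land to a foreign government 60.3.)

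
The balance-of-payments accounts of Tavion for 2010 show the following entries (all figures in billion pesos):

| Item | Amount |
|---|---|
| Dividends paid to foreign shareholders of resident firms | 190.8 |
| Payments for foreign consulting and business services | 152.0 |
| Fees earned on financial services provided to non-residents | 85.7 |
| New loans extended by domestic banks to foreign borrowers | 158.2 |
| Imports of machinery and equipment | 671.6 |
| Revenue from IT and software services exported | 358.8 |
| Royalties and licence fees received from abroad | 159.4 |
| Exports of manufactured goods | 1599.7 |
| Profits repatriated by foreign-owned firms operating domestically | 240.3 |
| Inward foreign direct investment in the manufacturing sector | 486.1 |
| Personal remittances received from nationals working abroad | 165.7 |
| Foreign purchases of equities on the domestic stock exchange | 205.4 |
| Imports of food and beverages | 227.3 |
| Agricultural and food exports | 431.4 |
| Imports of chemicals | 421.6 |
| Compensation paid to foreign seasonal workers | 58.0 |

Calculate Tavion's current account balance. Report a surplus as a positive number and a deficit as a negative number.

839.1

Goods: -671.6 + 1599.7 - 227.3 - 421.6 + 431.4 = 710.6
Services: 85.7 + 159.4 + 358.8 - 152.0 = 451.9
Primary income: -58.0 - 190.8 - 240.3 = -489.1
Secondary income: 165.7
Current account = 710.6 + 451.9 + (-489.1) + 165.7 = 839.1
(Excluded from the current account — financial account: new loans extended by domestic banks to foreign borrowers 158.2, inward foreign direct investment in the manufacturing sector 486.1, foreign purchases of equities on the domestic stock exchange 205.4.)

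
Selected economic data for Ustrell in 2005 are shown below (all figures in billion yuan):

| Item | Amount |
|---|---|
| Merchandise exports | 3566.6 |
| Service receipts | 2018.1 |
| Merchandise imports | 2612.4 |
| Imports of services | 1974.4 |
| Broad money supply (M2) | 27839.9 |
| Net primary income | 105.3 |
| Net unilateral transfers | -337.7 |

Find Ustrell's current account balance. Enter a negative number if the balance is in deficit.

765.5

Goods balance = 3566.6 - 2612.4 = 954.2
Services balance = 2018.1 - 1974.4 = 43.7
Trade balance (goods + services) = 954.2 + 43.7 = 997.9
Net primary income = 105.3
Net secondary income = -337.7
Current account = 997.9 + 105.3 + (-337.7) = 765.5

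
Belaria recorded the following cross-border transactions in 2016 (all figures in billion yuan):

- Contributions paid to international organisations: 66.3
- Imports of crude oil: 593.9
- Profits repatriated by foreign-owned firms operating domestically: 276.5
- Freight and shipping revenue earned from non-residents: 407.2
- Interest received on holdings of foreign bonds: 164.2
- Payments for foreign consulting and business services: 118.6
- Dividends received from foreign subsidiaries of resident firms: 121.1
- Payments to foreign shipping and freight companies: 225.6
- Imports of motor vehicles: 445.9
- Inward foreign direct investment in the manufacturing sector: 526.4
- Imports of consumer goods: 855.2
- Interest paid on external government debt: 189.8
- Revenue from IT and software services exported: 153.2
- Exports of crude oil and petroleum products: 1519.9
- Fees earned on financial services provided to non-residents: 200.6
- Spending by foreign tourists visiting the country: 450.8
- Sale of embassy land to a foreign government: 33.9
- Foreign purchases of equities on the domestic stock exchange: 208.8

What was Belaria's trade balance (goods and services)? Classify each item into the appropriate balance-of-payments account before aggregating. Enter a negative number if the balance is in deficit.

Goods: 1519.9 - 445.9 - 855.2 - 593.9 = -375.1
Services: 407.2 + 153.2 - 118.6 + 450.8 - 225.6 + 200.6 = 867.6
Trade balance = -375.1 + 867.6 = 492.5
(Excluded from the trade balance — secondary income: contributions paid to international organisations 66.3; primary income: profits repatriated by foreign-owned firms operating domestically 276.5, interest received on holdings of foreign bonds 164.2, dividends received from foreign subsidiaries of resident firms 121.1, interest paid on external government debt 189.8; financial account: inward foreign direct investment in the manufacturing sector 526.4, foreign purchases of equities on the domestic stock exchange 208.8; capital account: sale of embassy land to a foreign government 33.9.)

492.5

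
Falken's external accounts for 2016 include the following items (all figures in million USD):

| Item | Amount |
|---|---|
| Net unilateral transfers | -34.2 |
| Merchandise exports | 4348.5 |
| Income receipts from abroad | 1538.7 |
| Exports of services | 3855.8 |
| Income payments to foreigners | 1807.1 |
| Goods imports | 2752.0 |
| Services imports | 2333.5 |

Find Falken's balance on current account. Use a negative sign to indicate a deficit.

2816.2

Goods balance = 4348.5 - 2752.0 = 1596.5
Services balance = 3855.8 - 2333.5 = 1522.3
Trade balance (goods + services) = 1596.5 + 1522.3 = 3118.8
Net primary income = 1538.7 - 1807.1 = -268.4
Net secondary income = -34.2
Current account = 3118.8 + (-268.4) + (-34.2) = 2816.2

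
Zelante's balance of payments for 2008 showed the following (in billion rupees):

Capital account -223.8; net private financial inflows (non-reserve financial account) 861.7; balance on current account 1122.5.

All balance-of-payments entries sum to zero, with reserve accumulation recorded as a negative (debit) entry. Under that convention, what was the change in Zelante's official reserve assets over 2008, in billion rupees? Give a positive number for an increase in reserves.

Official reserve transactions balance = -(1122.5 + (-223.8) + 861.7) = -1760.4
An accumulation of reserves is recorded as a debit (negative entry), so the change in the stock of reserves is the negative of that balance.
Change in official reserves = -(-1760.4) = 1760.4

1760.4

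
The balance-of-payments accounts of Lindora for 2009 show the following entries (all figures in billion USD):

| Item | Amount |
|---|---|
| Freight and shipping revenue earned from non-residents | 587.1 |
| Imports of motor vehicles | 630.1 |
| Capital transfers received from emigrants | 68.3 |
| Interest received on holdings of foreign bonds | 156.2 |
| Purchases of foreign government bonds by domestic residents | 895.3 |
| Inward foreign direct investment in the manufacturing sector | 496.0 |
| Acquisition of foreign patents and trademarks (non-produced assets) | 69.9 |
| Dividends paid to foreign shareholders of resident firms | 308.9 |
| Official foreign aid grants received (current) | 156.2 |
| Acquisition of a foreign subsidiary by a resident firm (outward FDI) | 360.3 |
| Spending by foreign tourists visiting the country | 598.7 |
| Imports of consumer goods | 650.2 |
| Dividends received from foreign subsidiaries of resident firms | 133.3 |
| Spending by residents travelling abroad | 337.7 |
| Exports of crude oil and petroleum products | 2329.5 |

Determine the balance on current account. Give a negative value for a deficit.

Goods: -630.1 + 2329.5 - 650.2 = 1049.2
Services: 587.1 + 598.7 - 337.7 = 848.1
Primary income: -308.9 + 133.3 + 156.2 = -19.4
Secondary income: 156.2
Current account = 1049.2 + 848.1 + (-19.4) + 156.2 = 2034.1
(Excluded from the current account — capital account: capital transfers received from emigrants 68.3, acquisition of foreign patents and trademarks (non-produced assets) 69.9; financial account: purchases of foreign government bonds by domestic residents 895.3, inward foreign direct investment in the manufacturing sector 496.0, acquisition of a foreign subsidiary by a resident firm (outward FDI) 360.3.)

2034.1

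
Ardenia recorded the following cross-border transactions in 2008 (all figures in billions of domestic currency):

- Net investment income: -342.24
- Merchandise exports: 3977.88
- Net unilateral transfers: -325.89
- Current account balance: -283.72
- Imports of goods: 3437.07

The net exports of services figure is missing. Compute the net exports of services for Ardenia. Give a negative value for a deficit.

-156.40

Current account = goods balance + services balance + net primary income + net secondary income
Sum of the known components = -127.32
Net exports of services = CA - (known components) = -283.72 - (-127.32) = -156.40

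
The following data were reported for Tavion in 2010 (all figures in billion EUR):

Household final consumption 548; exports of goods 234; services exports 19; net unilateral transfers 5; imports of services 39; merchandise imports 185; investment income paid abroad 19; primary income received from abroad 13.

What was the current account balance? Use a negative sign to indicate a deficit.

Goods balance = 234 - 185 = 49
Services balance = 19 - 39 = -20
Trade balance (goods + services) = 49 + (-20) = 29
Net primary income = 13 - 19 = -6
Net secondary income = 5
Current account = 29 + (-6) + 5 = 28

28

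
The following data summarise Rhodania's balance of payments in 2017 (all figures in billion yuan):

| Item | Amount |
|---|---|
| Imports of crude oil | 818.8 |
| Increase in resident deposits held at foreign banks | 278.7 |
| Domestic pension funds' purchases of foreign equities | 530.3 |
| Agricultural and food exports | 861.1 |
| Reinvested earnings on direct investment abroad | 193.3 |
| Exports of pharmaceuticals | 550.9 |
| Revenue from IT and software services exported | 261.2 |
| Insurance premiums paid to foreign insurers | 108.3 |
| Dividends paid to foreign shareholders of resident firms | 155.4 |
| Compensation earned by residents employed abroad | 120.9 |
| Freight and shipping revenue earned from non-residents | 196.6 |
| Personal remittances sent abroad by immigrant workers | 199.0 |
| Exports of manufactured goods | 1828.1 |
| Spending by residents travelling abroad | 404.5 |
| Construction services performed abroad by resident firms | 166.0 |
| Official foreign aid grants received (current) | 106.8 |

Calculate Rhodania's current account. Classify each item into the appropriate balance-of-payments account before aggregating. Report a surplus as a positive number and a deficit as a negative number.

2598.9

Goods: 861.1 + 550.9 - 818.8 + 1828.1 = 2421.3
Services: -404.5 - 108.3 + 261.2 + 166.0 + 196.6 = 111.0
Primary income: 120.9 - 155.4 + 193.3 = 158.8
Secondary income: -199.0 + 106.8 = -92.2
Current account = 2421.3 + 111.0 + 158.8 + (-92.2) = 2598.9
(Excluded from the current account — financial account: increase in resident deposits held at foreign banks 278.7, domestic pension funds' purchases of foreign equities 530.3.)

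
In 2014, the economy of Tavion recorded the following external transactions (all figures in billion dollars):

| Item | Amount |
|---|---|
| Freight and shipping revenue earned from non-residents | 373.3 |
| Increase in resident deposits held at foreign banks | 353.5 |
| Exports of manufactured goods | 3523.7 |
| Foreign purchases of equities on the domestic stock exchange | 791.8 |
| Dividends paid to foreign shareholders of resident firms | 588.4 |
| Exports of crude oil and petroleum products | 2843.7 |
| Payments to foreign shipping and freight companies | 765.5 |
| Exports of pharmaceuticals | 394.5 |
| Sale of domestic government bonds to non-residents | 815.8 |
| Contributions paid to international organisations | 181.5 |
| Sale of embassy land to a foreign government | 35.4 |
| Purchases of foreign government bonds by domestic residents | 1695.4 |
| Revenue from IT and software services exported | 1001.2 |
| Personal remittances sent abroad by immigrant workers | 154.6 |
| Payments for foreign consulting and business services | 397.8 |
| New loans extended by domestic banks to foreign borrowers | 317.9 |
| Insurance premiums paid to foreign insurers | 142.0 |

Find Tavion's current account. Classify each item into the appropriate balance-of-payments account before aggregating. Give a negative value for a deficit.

Goods: 394.5 + 2843.7 + 3523.7 = 6761.9
Services: 373.3 - 765.5 + 1001.2 - 397.8 - 142.0 = 69.2
Primary income: -588.4
Secondary income: -181.5 - 154.6 = -336.1
Current account = 6761.9 + 69.2 + (-588.4) + (-336.1) = 5906.6
(Excluded from the current account — financial account: increase in resident deposits held at foreign banks 353.5, foreign purchases of equities on the domestic stock exchange 791.8, sale of domestic government bonds to non-residents 815.8, purchases of foreign government bonds by domestic residents 1695.4, new loans extended by domestic banks to foreign borrowers 317.9; capital account: sale of embassy land to a foreign government 35.4.)

5906.6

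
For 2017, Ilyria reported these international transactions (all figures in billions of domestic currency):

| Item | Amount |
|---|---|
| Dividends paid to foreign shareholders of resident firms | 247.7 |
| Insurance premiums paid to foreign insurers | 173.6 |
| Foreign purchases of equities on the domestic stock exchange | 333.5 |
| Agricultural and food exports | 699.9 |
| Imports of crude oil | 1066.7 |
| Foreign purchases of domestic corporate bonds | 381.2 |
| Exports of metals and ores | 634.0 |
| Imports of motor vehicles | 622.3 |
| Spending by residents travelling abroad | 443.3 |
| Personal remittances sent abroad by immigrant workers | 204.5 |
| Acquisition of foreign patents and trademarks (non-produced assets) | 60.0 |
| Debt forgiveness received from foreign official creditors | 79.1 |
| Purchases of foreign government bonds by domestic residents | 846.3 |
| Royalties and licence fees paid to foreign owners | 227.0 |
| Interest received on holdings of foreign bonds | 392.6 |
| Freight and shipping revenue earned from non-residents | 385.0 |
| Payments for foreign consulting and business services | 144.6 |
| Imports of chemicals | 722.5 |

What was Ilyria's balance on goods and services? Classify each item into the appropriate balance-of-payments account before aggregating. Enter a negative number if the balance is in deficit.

-1681.1

Goods: 699.9 + 634.0 - 722.5 - 1066.7 - 622.3 = -1077.6
Services: -173.6 - 144.6 + 385.0 - 227.0 - 443.3 = -603.5
Trade balance = -1077.6 + (-603.5) = -1681.1
(Excluded from the trade balance — primary income: dividends paid to foreign shareholders of resident firms 247.7, interest received on holdings of foreign bonds 392.6; financial account: foreign purchases of equities on the domestic stock exchange 333.5, foreign purchases of domestic corporate bonds 381.2, purchases of foreign government bonds by domestic residents 846.3; secondary income: personal remittances sent abroad by immigrant workers 204.5; capital account: acquisition of foreign patents and trademarks (non-produced assets) 60.0, debt forgiveness received from foreign official creditors 79.1.)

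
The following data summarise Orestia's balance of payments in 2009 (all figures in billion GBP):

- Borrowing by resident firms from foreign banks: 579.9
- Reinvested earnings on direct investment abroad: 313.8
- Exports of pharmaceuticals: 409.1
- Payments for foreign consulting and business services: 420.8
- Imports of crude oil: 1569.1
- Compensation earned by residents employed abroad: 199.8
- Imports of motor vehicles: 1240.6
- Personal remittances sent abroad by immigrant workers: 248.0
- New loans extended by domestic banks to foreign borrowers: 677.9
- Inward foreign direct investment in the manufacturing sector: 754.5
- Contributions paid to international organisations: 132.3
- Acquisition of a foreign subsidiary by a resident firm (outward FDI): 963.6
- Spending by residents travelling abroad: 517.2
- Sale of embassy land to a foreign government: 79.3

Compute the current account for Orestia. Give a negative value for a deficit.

Goods: 409.1 - 1569.1 - 1240.6 = -2400.6
Services: -420.8 - 517.2 = -938.0
Primary income: 313.8 + 199.8 = 513.6
Secondary income: -132.3 - 248.0 = -380.3
Current account = (-2400.6) + (-938.0) + 513.6 + (-380.3) = -3205.3
(Excluded from the current account — financial account: borrowing by resident firms from foreign banks 579.9, new loans extended by domestic banks to foreign borrowers 677.9, inward foreign direct investment in the manufacturing sector 754.5, acquisition of a foreign subsidiary by a resident firm (outward FDI) 963.6; capital account: sale of embassy land to a foreign government 79.3.)

-3205.3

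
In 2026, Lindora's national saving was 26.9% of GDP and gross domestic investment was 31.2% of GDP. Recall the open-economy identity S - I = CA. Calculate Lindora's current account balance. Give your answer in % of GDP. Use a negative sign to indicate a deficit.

CA = S - I = 26.9 - 31.2 = -4.3

-4.3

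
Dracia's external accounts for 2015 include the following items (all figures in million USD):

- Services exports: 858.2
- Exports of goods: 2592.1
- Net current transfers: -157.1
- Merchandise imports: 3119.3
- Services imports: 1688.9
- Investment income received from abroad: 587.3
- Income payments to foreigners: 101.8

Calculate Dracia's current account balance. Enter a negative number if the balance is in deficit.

Goods balance = 2592.1 - 3119.3 = -527.2
Services balance = 858.2 - 1688.9 = -830.7
Trade balance (goods + services) = -527.2 + (-830.7) = -1357.9
Net primary income = 587.3 - 101.8 = 485.5
Net secondary income = -157.1
Current account = -1357.9 + 485.5 + (-157.1) = -1029.5

-1029.5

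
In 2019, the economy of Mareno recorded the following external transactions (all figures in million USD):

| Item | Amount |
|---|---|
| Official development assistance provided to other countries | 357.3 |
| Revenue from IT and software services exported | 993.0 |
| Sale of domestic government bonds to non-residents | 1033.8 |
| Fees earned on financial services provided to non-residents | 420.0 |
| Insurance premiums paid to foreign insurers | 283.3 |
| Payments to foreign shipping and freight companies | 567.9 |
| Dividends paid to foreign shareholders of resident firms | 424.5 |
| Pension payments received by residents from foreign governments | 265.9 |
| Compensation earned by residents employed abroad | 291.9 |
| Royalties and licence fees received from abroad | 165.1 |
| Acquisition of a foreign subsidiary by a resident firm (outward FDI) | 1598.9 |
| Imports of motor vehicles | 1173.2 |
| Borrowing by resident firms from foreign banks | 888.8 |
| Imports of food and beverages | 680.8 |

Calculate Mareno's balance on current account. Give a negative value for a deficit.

Goods: -680.8 - 1173.2 = -1854.0
Services: 993.0 + 420.0 + 165.1 - 567.9 - 283.3 = 726.9
Primary income: 291.9 - 424.5 = -132.6
Secondary income: 265.9 - 357.3 = -91.4
Current account = (-1854.0) + 726.9 + (-132.6) + (-91.4) = -1351.1
(Excluded from the current account — financial account: sale of domestic government bonds to non-residents 1033.8, acquisition of a foreign subsidiary by a resident firm (outward FDI) 1598.9, borrowing by resident firms from foreign banks 888.8.)

-1351.1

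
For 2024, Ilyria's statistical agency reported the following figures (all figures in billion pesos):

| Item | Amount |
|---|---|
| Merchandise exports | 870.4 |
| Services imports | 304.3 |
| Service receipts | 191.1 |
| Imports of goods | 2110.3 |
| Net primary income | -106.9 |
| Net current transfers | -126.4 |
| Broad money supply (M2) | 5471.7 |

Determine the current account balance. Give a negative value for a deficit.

Goods balance = 870.4 - 2110.3 = -1239.9
Services balance = 191.1 - 304.3 = -113.2
Trade balance (goods + services) = -1239.9 + (-113.2) = -1353.1
Net primary income = -106.9
Net secondary income = -126.4
Current account = -1353.1 + (-106.9) + (-126.4) = -1586.4

-1586.4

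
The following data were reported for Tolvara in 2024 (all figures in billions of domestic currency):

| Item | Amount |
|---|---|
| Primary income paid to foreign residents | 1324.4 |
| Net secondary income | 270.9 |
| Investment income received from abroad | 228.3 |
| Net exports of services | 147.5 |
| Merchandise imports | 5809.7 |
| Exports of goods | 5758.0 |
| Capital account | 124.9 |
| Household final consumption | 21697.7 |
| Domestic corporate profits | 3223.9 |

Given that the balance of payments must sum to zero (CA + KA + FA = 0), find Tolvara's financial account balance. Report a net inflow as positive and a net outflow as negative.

Goods balance = 5758.0 - 5809.7 = -51.7
Services balance = 147.5
Trade balance (goods + services) = -51.7 + 147.5 = 95.8
Net primary income = 228.3 - 1324.4 = -1096.1
Net secondary income = 270.9
Current account = 95.8 + (-1096.1) + 270.9 = -729.4
Financial account = -(-729.4 + 124.9) = 604.5

604.5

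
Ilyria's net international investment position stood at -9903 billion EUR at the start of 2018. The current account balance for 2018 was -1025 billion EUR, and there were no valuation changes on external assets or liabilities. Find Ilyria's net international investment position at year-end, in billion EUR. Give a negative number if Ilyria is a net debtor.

With no valuation effects, change in NIIP = current account = -1025
End-of-year NIIP = -9903 + (-1025) = -10928

-10928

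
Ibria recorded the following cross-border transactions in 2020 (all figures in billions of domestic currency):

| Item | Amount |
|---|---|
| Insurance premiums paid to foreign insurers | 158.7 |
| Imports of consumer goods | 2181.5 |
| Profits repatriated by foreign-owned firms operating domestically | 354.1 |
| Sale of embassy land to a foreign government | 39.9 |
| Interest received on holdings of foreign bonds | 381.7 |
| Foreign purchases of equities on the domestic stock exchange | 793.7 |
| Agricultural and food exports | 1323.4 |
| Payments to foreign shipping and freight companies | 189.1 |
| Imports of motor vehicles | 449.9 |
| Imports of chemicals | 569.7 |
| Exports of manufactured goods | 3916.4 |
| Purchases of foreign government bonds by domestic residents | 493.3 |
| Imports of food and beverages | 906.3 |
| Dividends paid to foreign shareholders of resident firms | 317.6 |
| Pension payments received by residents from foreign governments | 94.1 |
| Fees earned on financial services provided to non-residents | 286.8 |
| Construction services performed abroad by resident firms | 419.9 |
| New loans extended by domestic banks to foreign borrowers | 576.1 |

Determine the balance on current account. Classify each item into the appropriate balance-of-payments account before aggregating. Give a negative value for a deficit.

Goods: -569.7 - 2181.5 + 3916.4 - 906.3 - 449.9 + 1323.4 = 1132.4
Services: -189.1 + 286.8 - 158.7 + 419.9 = 358.9
Primary income: 381.7 - 317.6 - 354.1 = -290.0
Secondary income: 94.1
Current account = 1132.4 + 358.9 + (-290.0) + 94.1 = 1295.4
(Excluded from the current account — capital account: sale of embassy land to a foreign government 39.9; financial account: foreign purchases of equities on the domestic stock exchange 793.7, purchases of foreign government bonds by domestic residents 493.3, new loans extended by domestic banks to foreign borrowers 576.1.)

1295.4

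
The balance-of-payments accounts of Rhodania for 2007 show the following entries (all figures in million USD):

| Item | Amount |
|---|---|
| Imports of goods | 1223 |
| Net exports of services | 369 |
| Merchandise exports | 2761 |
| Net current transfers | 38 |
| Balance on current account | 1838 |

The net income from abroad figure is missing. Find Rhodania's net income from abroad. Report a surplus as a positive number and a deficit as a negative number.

-107

Current account = goods balance + services balance + net primary income + net secondary income
Sum of the known components = 1945
Net income from abroad = CA - (known components) = 1838 - 1945 = -107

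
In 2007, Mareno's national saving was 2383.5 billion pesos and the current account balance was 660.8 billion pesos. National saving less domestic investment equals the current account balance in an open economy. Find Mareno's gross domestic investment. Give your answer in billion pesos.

1722.7

I = S - CA = 2383.5 - 660.8 = 1722.7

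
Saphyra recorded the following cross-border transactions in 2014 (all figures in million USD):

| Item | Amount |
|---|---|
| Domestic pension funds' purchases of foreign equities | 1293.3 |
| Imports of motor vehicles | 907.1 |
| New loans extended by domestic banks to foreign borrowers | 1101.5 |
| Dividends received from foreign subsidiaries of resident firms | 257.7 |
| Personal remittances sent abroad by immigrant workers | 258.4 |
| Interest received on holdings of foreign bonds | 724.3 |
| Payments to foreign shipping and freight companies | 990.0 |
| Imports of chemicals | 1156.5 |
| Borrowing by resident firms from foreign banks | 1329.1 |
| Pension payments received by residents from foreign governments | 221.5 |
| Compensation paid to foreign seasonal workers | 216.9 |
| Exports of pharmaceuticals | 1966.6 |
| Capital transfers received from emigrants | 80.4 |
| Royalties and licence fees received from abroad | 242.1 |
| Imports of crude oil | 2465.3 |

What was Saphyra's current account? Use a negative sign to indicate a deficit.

-2582.0

Goods: -907.1 - 1156.5 + 1966.6 - 2465.3 = -2562.3
Services: -990.0 + 242.1 = -747.9
Primary income: 257.7 + 724.3 - 216.9 = 765.1
Secondary income: 221.5 - 258.4 = -36.9
Current account = (-2562.3) + (-747.9) + 765.1 + (-36.9) = -2582.0
(Excluded from the current account — financial account: domestic pension funds' purchases of foreign equities 1293.3, new loans extended by domestic banks to foreign borrowers 1101.5, borrowing by resident firms from foreign banks 1329.1; capital account: capital transfers received from emigrants 80.4.)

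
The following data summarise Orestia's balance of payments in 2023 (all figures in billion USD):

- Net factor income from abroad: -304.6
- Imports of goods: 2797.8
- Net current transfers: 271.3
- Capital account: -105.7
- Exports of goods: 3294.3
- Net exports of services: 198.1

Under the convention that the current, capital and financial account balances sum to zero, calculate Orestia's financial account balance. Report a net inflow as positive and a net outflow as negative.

Goods balance = 3294.3 - 2797.8 = 496.5
Services balance = 198.1
Trade balance (goods + services) = 496.5 + 198.1 = 694.6
Net primary income = -304.6
Net secondary income = 271.3
Current account = 694.6 + (-304.6) + 271.3 = 661.3
Financial account = -(661.3 + (-105.7)) = -555.6

-555.6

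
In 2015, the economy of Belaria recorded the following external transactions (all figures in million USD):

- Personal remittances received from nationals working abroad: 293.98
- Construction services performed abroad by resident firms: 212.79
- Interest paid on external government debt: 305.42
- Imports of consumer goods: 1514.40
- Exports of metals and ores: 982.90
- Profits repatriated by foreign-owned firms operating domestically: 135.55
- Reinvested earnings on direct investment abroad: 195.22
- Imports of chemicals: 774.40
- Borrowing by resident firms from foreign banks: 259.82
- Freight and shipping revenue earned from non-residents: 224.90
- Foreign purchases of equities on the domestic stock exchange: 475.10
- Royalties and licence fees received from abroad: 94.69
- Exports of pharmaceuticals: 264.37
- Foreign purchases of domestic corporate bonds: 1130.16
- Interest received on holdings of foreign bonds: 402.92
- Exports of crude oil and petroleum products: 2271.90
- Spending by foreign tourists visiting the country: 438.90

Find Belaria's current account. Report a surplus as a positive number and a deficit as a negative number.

Goods: 2271.90 - 1514.40 + 264.37 - 774.40 + 982.90 = 1230.37
Services: 94.69 + 212.79 + 224.90 + 438.90 = 971.28
Primary income: 402.92 - 135.55 - 305.42 + 195.22 = 157.17
Secondary income: 293.98
Current account = 1230.37 + 971.28 + 157.17 + 293.98 = 2652.80
(Excluded from the current account — financial account: borrowing by resident firms from foreign banks 259.82, foreign purchases of equities on the domestic stock exchange 475.10, foreign purchases of domestic corporate bonds 1130.16.)

2652.80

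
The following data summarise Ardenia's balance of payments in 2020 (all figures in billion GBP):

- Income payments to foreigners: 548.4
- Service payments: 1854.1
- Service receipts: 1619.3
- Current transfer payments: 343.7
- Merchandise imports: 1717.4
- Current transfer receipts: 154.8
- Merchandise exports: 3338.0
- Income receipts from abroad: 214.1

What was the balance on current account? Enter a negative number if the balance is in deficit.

862.6

Goods balance = 3338.0 - 1717.4 = 1620.6
Services balance = 1619.3 - 1854.1 = -234.8
Trade balance (goods + services) = 1620.6 + (-234.8) = 1385.8
Net primary income = 214.1 - 548.4 = -334.3
Net secondary income = 154.8 - 343.7 = -188.9
Current account = 1385.8 + (-334.3) + (-188.9) = 862.6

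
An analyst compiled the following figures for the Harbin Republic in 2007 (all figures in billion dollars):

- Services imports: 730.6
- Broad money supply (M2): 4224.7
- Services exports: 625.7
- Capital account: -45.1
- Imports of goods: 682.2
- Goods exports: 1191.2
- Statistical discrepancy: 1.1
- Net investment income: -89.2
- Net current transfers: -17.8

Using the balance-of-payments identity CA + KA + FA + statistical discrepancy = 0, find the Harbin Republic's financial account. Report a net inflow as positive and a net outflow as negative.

-253.1

Goods balance = 1191.2 - 682.2 = 509.0
Services balance = 625.7 - 730.6 = -104.9
Trade balance (goods + services) = 509.0 + (-104.9) = 404.1
Net primary income = -89.2
Net secondary income = -17.8
Current account = 404.1 + (-89.2) + (-17.8) = 297.1
Financial account = -(297.1 + (-45.1) + 1.1) = -253.1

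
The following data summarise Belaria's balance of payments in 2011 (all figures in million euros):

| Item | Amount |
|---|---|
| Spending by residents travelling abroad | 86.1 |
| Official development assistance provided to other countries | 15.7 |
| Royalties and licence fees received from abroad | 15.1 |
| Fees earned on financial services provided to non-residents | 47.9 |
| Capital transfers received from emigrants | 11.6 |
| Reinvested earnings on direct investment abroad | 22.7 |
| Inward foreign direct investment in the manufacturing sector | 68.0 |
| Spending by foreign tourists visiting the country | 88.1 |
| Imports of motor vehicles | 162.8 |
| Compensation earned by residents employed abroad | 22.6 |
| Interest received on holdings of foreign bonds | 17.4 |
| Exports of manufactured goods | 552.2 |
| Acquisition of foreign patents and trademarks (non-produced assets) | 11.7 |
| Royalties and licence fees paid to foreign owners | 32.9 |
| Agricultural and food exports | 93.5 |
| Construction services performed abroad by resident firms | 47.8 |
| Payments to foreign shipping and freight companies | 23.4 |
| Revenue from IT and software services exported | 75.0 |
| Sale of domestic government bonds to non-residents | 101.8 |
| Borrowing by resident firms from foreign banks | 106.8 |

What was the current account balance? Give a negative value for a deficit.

Goods: -162.8 + 93.5 + 552.2 = 482.9
Services: 15.1 - 32.9 - 23.4 + 75.0 + 47.8 - 86.1 + 47.9 + 88.1 = 131.5
Primary income: 22.6 + 17.4 + 22.7 = 62.7
Secondary income: -15.7
Current account = 482.9 + 131.5 + 62.7 + (-15.7) = 661.4
(Excluded from the current account — capital account: capital transfers received from emigrants 11.6, acquisition of foreign patents and trademarks (non-produced assets) 11.7; financial account: inward foreign direct investment in the manufacturing sector 68.0, sale of domestic government bonds to non-residents 101.8, borrowing by resident firms from foreign banks 106.8.)

661.4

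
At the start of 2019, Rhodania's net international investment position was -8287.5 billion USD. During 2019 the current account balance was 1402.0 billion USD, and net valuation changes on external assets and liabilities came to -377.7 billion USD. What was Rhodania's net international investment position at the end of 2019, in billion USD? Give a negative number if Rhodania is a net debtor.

-7263.2

Change in NIIP = current account + net valuation change = 1402.0 + (-377.7) = 1024.3
End-of-year NIIP = -8287.5 + 1024.3 = -7263.2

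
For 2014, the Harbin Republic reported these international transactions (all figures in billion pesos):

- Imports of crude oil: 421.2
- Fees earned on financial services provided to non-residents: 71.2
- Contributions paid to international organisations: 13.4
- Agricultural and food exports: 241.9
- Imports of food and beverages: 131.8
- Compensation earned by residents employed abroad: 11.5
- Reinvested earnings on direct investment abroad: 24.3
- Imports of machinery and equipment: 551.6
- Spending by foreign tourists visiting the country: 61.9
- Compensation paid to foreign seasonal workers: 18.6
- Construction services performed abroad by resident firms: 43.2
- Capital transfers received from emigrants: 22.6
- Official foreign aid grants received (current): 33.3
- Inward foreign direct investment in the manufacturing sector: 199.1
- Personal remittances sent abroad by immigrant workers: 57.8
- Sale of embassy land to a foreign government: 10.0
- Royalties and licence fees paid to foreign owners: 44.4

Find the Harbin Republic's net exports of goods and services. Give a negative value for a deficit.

-730.8

Goods: -421.2 - 131.8 + 241.9 - 551.6 = -862.7
Services: -44.4 + 61.9 + 43.2 + 71.2 = 131.9
Trade balance = -862.7 + 131.9 = -730.8
(Excluded from the trade balance — secondary income: contributions paid to international organisations 13.4, official foreign aid grants received (current) 33.3, personal remittances sent abroad by immigrant workers 57.8; primary income: compensation earned by residents employed abroad 11.5, reinvested earnings on direct investment abroad 24.3, compensation paid to foreign seasonal workers 18.6; capital account: capital transfers received from emigrants 22.6, sale of embassy land to a foreign government 10.0; financial account: inward foreign direct investment in the manufacturing sector 199.1.)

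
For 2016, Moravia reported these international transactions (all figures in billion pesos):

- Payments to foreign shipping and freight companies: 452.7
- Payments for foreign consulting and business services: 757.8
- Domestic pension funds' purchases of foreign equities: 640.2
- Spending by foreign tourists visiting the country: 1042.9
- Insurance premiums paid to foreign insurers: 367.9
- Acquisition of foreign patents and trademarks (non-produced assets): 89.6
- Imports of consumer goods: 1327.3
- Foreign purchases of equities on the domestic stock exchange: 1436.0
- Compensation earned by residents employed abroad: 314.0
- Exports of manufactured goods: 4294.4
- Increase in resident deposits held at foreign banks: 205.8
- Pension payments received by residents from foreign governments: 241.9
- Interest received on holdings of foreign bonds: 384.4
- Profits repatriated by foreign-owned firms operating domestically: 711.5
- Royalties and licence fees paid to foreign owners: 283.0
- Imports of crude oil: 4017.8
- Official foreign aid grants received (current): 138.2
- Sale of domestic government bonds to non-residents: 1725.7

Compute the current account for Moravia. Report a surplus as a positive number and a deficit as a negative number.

Goods: -4017.8 - 1327.3 + 4294.4 = -1050.7
Services: -367.9 - 452.7 + 1042.9 - 283.0 - 757.8 = -818.5
Primary income: 384.4 - 711.5 + 314.0 = -13.1
Secondary income: 138.2 + 241.9 = 380.1
Current account = (-1050.7) + (-818.5) + (-13.1) + 380.1 = -1502.2
(Excluded from the current account — financial account: domestic pension funds' purchases of foreign equities 640.2, foreign purchases of equities on the domestic stock exchange 1436.0, increase in resident deposits held at foreign banks 205.8, sale of domestic government bonds to non-residents 1725.7; capital account: acquisition of foreign patents and trademarks (non-produced assets) 89.6.)

-1502.2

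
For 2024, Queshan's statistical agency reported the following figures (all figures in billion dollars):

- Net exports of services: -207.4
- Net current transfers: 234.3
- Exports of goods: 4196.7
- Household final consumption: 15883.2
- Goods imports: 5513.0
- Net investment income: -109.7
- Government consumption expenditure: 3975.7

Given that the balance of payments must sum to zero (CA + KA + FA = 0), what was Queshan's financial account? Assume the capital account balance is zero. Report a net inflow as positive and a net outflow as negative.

Goods balance = 4196.7 - 5513.0 = -1316.3
Services balance = -207.4
Trade balance (goods + services) = -1316.3 + (-207.4) = -1523.7
Net primary income = -109.7
Net secondary income = 234.3
Current account = -1523.7 + (-109.7) + 234.3 = -1399.1
Financial account = -(-1399.1) = 1399.1

1399.1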